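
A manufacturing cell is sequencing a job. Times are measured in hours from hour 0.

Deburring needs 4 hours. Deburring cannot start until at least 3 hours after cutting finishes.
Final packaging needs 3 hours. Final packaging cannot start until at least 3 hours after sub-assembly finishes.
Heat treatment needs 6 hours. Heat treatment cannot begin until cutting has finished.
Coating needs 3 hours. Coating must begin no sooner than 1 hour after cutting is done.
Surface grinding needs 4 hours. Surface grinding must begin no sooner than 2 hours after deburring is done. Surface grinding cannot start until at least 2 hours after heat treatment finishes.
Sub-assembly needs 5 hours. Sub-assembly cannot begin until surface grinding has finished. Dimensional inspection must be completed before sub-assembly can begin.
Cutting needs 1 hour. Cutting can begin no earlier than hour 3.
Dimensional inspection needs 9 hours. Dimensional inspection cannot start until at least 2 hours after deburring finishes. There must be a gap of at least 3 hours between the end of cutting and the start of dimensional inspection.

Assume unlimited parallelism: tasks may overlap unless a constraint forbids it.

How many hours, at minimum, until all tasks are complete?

Cutting cannot begin until its own release at hour 3. It runs from hour 3 to 3 + 1 = hour 4.
Coating waits on cutting (finishes hour 4, plus 1-hour gap → hour 5), so it starts at hour 5 and finishes at 5 + 3 = hour 8.
Heat treatment waits on cutting (finishes hour 4), so it starts at hour 4 and finishes at 4 + 6 = hour 10.
Deburring waits on cutting (finishes hour 4, plus 3-hour gap → hour 7), so it starts at hour 7 and finishes at 7 + 4 = hour 11.
Dimensional inspection has to wait for deburring (finishes hour 11, plus 2-hour gap → hour 13); cutting (finishes hour 4, plus 3-hour gap → hour 7). The latest of these is hour 13, so dimensional inspection runs hour 13 to 13 + 9 = hour 22.
Surface grinding needs all of deburring (finishes hour 11, plus 2-hour gap → hour 13); heat treatment (finishes hour 10, plus 2-hour gap → hour 12). That puts its earliest start at hour 13; it finishes at 13 + 4 = hour 17.
Sub-assembly has to wait for surface grinding (finishes hour 17); dimensional inspection (finishes hour 22). The latest of these is hour 22, so sub-assembly runs hour 22 to 22 + 5 = hour 27.
Final packaging cannot begin until sub-assembly (finishes hour 27, plus 3-hour gap → hour 30). It runs from hour 30 to 30 + 3 = hour 33.
All tasks are finished once the last one completes. Finish times: Cutting at 4, Deburring at 11, Heat treatment at 10, Surface grinding at 17, Dimensional inspection at 22, Coating at 8, Sub-assembly at 27, Final packaging at 33. The latest is hour 33.

33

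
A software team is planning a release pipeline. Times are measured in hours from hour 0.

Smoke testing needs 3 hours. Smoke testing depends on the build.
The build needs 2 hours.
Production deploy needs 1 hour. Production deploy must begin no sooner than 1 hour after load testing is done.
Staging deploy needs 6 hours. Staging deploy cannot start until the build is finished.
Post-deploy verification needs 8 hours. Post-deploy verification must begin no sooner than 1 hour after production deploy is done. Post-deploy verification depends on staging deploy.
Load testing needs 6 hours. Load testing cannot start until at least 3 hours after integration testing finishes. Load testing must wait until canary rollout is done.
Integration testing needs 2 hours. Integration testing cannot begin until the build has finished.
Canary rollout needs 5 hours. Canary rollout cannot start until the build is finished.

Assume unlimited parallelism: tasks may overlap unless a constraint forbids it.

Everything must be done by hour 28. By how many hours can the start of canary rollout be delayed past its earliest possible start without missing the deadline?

The build has no prerequisites, so it starts at hour 0 and finishes at hour 2.
Canary rollout waits on the build (finishes hour 2), so it starts at hour 2 and finishes at 2 + 5 = hour 7.

Working backward from the deadline:
Nothing follows post-deploy verification; the deadline of hour 28 is its only limit. It must start by 28 − 8 = hour 20.
Production deploy must finish before post-deploy verification (must start by hour 20, minus 1-hour gap → hour 19). With a 1-hour duration, production deploy must start by 19 − 1 = hour 18.
Since production deploy (must start by hour 18, minus 1-hour gap → hour 17) depends on it, load testing must finish by hour 17. Backing off its 6-hour duration gives a latest start of hour 11.
Canary rollout has to be done before load testing (must start by hour 11). That means finishing by hour 11, i.e. starting by 11 − 5 = hour 6.
So canary rollout can start as early as hour 2 and as late as hour 6, giving 6 − 2 = 4 hours of slack.

4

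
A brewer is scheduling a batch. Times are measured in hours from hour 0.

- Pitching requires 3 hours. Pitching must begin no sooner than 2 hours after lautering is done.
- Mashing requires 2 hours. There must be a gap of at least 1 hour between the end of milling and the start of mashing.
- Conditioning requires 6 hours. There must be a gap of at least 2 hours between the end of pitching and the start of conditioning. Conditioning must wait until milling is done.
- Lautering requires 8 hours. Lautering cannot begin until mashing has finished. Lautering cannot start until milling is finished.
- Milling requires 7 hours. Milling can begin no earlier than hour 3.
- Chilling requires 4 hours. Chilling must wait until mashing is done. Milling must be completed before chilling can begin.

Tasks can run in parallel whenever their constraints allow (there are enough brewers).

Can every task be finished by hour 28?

No

Milling waits on its own release at hour 3, so it starts at hour 3 and finishes at 3 + 7 = hour 10.
Mashing cannot begin until milling (finishes hour 10, plus 1-hour gap → hour 11). It runs from hour 11 to 11 + 2 = hour 13.
Chilling cannot start until mashing (finishes hour 13); milling (finishes hour 10). The controlling bound is hour 13, so chilling finishes at 13 + 4 = hour 17.
For lautering: mashing (finishes hour 13); milling (finishes hour 10). Taking the maximum gives a start of hour 13, and it finishes at 13 + 8 = hour 21.
Pitching cannot begin until lautering (finishes hour 21, plus 2-hour gap → hour 23). It runs from hour 23 to 23 + 3 = hour 26.
For conditioning: pitching (finishes hour 26, plus 2-hour gap → hour 28); milling (finishes hour 10). Taking the maximum gives a start of hour 28, and it finishes at 28 + 6 = hour 34.
The earliest everything can be done is hour 34, which is after the deadline of 28, so it is not possible.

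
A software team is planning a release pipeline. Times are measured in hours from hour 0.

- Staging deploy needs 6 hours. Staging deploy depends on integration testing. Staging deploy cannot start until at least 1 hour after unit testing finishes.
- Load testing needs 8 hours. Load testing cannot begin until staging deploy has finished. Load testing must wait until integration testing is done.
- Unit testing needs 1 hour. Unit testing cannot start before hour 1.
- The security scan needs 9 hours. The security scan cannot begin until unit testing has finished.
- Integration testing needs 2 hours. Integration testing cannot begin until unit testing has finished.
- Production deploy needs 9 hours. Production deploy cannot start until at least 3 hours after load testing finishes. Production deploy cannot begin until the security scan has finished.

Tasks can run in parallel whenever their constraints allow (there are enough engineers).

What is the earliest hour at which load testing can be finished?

Unit testing waits on its own release at hour 1, so it starts at hour 1 and finishes at 1 + 1 = hour 2.
Integration testing waits on unit testing (finishes hour 2), so it starts at hour 2 and finishes at 2 + 2 = hour 4.
Staging deploy needs all of integration testing (finishes hour 4); unit testing (finishes hour 2, plus 1-hour gap → hour 3). That puts its earliest start at hour 4; it finishes at 4 + 6 = hour 10.
Load testing has to wait for staging deploy (finishes hour 10); integration testing (finishes hour 4). The latest of these is hour 10, so load testing runs hour 10 to 10 + 8 = hour 18.

18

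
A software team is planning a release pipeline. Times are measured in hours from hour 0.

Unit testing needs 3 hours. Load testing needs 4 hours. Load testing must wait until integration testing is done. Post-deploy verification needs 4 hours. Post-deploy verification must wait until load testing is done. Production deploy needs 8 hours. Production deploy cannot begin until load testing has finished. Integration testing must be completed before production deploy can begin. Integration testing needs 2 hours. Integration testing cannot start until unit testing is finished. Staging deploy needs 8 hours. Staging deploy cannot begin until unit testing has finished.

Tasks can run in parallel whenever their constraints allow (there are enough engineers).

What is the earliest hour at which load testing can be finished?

9

Nothing blocks unit testing, so it runs from hour 0 to hour 3.
After unit testing (finishes hour 3), integration testing can start at hour 3 and finishes at hour 5.
Load testing cannot begin until integration testing (finishes hour 5). It runs from hour 5 to 5 + 4 = hour 9.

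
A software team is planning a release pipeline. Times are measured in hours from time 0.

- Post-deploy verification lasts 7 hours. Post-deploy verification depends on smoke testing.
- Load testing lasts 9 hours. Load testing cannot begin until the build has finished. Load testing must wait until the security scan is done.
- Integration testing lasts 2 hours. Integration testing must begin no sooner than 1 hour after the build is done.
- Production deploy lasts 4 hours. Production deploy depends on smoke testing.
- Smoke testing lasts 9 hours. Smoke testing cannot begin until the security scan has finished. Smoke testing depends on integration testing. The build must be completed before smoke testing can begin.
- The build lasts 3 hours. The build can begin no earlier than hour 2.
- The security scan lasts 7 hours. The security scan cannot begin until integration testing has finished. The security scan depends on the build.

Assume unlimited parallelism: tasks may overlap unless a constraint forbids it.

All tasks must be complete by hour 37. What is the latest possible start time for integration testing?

12

To finish by hour 37, production deploy (duration 4) must start no later than hour 33.
Post-deploy verification has no dependents, so it just needs to finish by hour 37. Starting by 37 − 7 = hour 30 achieves that.
Smoke testing must finish in time for production deploy (must start by hour 33); post-deploy verification (must start by hour 30). The tightest is hour 30, so smoke testing must start by 30 − 9 = hour 21.
Nothing follows load testing; the deadline of hour 37 is its only limit. It must start by 37 − 9 = hour 28.
The security scan feeds smoke testing (must start by hour 21); load testing (must start by hour 28). Taking the minimum, the security scan must finish by hour 21 and start by 21 − 7 = hour 14.
Integration testing has several dependents: the security scan (must start by hour 14); smoke testing (must start by hour 21). The earliest of those limits is hour 14, so integration testing must start by 14 − 2 = hour 12.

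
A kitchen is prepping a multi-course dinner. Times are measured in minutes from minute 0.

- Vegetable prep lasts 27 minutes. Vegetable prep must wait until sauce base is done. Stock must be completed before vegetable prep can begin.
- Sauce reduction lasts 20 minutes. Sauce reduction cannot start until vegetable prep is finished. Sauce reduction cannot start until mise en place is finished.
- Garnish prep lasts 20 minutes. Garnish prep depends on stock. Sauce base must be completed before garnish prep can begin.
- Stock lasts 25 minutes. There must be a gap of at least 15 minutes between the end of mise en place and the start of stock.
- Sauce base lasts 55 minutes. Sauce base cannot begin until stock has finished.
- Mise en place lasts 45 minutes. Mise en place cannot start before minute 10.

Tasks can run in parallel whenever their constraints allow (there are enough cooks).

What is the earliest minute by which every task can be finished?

After its own release at minute 10, mise en place can start at minute 10 and finishes at minute 55.
Stock waits on mise en place (finishes minute 55, plus 15-minute gap → minute 70), so it starts at minute 70 and finishes at 70 + 25 = minute 95.
Sauce base waits on stock (finishes minute 95), so it starts at minute 95 and finishes at 95 + 55 = minute 150.
Garnish prep cannot start until stock (finishes minute 95); sauce base (finishes minute 150). The controlling bound is minute 150, so garnish prep finishes at 150 + 20 = minute 170.
For vegetable prep: sauce base (finishes minute 150); stock (finishes minute 95). Taking the maximum gives a start of minute 150, and it finishes at 150 + 27 = minute 177.
For sauce reduction: vegetable prep (finishes minute 177); mise en place (finishes minute 55). Taking the maximum gives a start of minute 177, and it finishes at 177 + 20 = minute 197.
All tasks are finished once the last one completes. Finish times: Mise en place at 55, Stock at 95, Sauce base at 150, Vegetable prep at 177, Sauce reduction at 197, Garnish prep at 170. The latest is minute 197.

197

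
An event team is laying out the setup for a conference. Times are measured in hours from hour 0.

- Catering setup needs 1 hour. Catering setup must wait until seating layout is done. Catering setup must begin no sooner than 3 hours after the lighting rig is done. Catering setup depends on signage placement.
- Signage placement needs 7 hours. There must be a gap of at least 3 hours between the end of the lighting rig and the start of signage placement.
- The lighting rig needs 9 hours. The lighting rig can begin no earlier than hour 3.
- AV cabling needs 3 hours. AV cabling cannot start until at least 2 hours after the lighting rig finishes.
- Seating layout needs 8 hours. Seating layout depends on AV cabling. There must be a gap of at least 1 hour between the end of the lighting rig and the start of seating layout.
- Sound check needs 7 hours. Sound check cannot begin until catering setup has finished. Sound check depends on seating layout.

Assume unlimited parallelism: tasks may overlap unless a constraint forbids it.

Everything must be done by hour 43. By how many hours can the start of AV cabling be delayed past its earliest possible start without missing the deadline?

After its own release at hour 3, the lighting rig can start at hour 3 and finishes at hour 12.
After the lighting rig (finishes hour 12, plus 2-hour gap → hour 14), AV cabling can start at hour 14 and finishes at hour 17.

Working backward from the deadline:
Nothing follows sound check; the deadline of hour 43 is its only limit. It must start by 43 − 7 = hour 36.
Since sound check (must start by hour 36) depends on it, catering setup must finish by hour 36. Backing off its 1-hour duration gives a latest start of hour 35.
Seating layout feeds catering setup (must start by hour 35); sound check (must start by hour 36). Taking the minimum, seating layout must finish by hour 35 and start by 35 − 8 = hour 27.
Since seating layout (must start by hour 27) depends on it, AV cabling must finish by hour 27. Backing off its 3-hour duration gives a latest start of hour 24.
So AV cabling can start as early as hour 14 and as late as hour 24, giving 24 − 14 = 10 hours of slack.

10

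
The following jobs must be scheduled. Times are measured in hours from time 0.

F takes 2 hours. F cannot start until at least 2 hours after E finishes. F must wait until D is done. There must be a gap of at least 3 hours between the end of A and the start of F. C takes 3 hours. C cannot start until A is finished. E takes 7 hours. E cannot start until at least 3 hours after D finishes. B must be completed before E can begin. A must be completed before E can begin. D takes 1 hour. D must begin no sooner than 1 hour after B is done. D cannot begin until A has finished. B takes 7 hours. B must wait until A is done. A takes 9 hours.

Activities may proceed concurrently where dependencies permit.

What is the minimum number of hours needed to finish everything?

32

A can start immediately at hour 0; it finishes at hour 9.
After A (finishes hour 9), C can start at hour 9 and finishes at hour 12.
After A (finishes hour 9), B can start at hour 9 and finishes at hour 16.
D cannot start until B (finishes hour 16, plus 1-hour gap → hour 17); A (finishes hour 9). The controlling bound is hour 17, so D finishes at 17 + 1 = hour 18.
E cannot start until D (finishes hour 18, plus 3-hour gap → hour 21); B (finishes hour 16); A (finishes hour 9). The controlling bound is hour 21, so E finishes at 21 + 7 = hour 28.
F has to wait for E (finishes hour 28, plus 2-hour gap → hour 30); D (finishes hour 18); A (finishes hour 9, plus 3-hour gap → hour 12). The latest of these is hour 30, so F runs hour 30 to 30 + 2 = hour 32.
All tasks are finished once the last one completes. Finish times: A at 9, B at 16, C at 12, D at 18, E at 28, F at 32. The latest is hour 32.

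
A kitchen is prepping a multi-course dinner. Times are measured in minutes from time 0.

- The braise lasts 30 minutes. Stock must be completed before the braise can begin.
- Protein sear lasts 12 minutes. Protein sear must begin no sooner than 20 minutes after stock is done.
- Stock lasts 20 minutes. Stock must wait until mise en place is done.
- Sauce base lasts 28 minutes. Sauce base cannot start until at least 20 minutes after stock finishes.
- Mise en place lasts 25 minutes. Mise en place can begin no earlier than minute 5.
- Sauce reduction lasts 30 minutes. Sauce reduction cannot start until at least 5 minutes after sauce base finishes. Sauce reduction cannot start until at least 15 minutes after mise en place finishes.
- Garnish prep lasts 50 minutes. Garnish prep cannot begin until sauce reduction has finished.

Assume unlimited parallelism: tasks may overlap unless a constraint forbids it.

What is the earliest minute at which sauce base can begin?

70

Mise en place waits on its own release at minute 5, so it starts at minute 5 and finishes at 5 + 25 = minute 30.
Stock cannot begin until mise en place (finishes minute 30). It runs from minute 30 to 30 + 20 = minute 50.
Sauce base waits on stock (finishes minute 50, plus 20-minute gap → minute 70), so the earliest it can start is minute 70.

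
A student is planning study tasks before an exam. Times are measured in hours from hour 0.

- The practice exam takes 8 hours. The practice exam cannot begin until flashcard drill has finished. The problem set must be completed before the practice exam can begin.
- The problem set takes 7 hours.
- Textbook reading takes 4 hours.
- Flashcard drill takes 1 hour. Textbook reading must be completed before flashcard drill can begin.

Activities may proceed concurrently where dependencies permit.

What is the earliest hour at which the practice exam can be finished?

15

Nothing blocks the problem set, so it runs from hour 0 to hour 7.
Textbook reading can start immediately at hour 0; it finishes at hour 4.
After textbook reading (finishes hour 4), flashcard drill can start at hour 4 and finishes at hour 5.
The practice exam has to wait for flashcard drill (finishes hour 5); the problem set (finishes hour 7). The latest of these is hour 7, so the practice exam runs hour 7 to 7 + 8 = hour 15.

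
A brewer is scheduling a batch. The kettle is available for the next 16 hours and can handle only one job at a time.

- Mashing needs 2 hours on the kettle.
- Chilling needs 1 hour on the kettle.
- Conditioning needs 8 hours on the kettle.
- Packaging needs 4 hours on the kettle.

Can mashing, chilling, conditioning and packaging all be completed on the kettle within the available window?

Running back to back, the jobs need 2 + 1 + 8 + 4 = 15 hours on the kettle.
Since 15 ≤ 16, they fit within the window.

Yes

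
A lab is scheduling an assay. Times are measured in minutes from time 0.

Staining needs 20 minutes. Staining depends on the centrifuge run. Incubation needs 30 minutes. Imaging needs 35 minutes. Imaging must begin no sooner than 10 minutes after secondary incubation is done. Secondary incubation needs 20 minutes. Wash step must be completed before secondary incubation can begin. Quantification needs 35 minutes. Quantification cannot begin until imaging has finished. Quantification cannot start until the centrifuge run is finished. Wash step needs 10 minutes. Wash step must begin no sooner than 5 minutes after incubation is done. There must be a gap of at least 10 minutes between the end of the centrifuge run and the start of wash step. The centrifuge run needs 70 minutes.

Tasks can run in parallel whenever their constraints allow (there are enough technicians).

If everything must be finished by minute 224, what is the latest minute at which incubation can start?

Nothing follows quantification; the deadline of minute 224 is its only limit. It must start by 224 − 35 = minute 189.
Imaging has to be done before quantification (must start by minute 189). That means finishing by minute 189, i.e. starting by 189 − 35 = minute 154.
Secondary incubation feeds into imaging (must start by minute 154, minus 10-minute gap → minute 144); so secondary incubation must finish by minute 144 and therefore start by minute 124.
Wash step must finish before secondary incubation (must start by minute 124). With a 10-minute duration, wash step must start by 124 − 10 = minute 114.
Since wash step (must start by minute 114, minus 5-minute gap → minute 109) depends on it, incubation must finish by minute 109. Backing off its 30-minute duration gives a latest start of minute 79.

79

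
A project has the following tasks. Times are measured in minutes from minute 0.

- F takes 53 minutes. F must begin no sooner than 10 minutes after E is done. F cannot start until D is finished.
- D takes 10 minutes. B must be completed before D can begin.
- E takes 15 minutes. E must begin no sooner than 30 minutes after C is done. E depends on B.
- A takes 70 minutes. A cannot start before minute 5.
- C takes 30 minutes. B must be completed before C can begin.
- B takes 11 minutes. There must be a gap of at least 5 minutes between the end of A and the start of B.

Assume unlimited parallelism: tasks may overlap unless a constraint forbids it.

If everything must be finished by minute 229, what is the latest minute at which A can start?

To finish by minute 229, F (duration 53) must start no later than minute 176.
E must finish before F (must start by minute 176, minus 10-minute gap → minute 166). With a 15-minute duration, E must start by 166 − 15 = minute 151.
C must finish before E (must start by minute 151, minus 30-minute gap → minute 121). With a 30-minute duration, C must start by 121 − 30 = minute 91.
D feeds into F (must start by minute 176); so D must finish by minute 176 and therefore start by minute 166.
B has several dependents: C (must start by minute 91); D (must start by minute 166); E (must start by minute 151). The earliest of those limits is minute 91, so B must start by 91 − 11 = minute 80.
Since B (must start by minute 80, minus 5-minute gap → minute 75) depends on it, A must finish by minute 75. Backing off its 70-minute duration gives a latest start of minute 5.

5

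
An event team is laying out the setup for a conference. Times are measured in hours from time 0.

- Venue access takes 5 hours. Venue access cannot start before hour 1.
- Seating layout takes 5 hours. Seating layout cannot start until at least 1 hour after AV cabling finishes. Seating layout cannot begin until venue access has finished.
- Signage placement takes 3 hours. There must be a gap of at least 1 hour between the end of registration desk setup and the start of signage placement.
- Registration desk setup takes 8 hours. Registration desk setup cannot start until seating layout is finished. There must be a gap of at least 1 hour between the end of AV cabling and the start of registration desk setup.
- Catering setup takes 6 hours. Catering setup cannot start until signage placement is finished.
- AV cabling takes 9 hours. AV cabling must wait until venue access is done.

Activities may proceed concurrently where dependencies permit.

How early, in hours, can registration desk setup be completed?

Venue access cannot begin until its own release at hour 1. It runs from hour 1 to 1 + 5 = hour 6.
AV cabling cannot begin until venue access (finishes hour 6). It runs from hour 6 to 6 + 9 = hour 15.
Seating layout cannot start until AV cabling (finishes hour 15, plus 1-hour gap → hour 16); venue access (finishes hour 6). The controlling bound is hour 16, so seating layout finishes at 16 + 5 = hour 21.
Registration desk setup needs all of seating layout (finishes hour 21); AV cabling (finishes hour 15, plus 1-hour gap → hour 16). That puts its earliest start at hour 21; it finishes at 21 + 8 = hour 29.

29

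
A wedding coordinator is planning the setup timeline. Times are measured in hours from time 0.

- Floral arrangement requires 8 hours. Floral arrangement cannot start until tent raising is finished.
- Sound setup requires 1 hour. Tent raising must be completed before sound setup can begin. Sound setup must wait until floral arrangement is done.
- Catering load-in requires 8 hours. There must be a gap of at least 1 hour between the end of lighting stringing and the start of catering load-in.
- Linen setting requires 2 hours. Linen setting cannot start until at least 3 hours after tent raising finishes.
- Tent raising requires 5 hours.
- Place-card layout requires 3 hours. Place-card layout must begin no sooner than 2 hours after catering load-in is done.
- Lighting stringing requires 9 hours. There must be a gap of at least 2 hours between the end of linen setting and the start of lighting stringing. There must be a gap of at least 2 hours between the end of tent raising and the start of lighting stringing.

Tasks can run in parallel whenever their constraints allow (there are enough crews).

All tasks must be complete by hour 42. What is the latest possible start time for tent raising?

7

To finish by hour 42, place-card layout (duration 3) must start no later than hour 39.
Catering load-in must finish before place-card layout (must start by hour 39, minus 2-hour gap → hour 37). With an 8-hour duration, catering load-in must start by 37 − 8 = hour 29.
Lighting stringing feeds into catering load-in (must start by hour 29, minus 1-hour gap → hour 28); so lighting stringing must finish by hour 28 and therefore start by hour 19.
Linen setting feeds into lighting stringing (must start by hour 19, minus 2-hour gap → hour 17); so linen setting must finish by hour 17 and therefore start by hour 15.
Sound setup has no dependents, so it just needs to finish by hour 42. Starting by 42 − 1 = hour 41 achieves that.
Floral arrangement feeds into sound setup (must start by hour 41); so floral arrangement must finish by hour 41 and therefore start by hour 33.
Tent raising must finish in time for linen setting (must start by hour 15, minus 3-hour gap → hour 12); floral arrangement (must start by hour 33); lighting stringing (must start by hour 19, minus 2-hour gap → hour 17); sound setup (must start by hour 41). The tightest is hour 12, so tent raising must start by 12 − 5 = hour 7.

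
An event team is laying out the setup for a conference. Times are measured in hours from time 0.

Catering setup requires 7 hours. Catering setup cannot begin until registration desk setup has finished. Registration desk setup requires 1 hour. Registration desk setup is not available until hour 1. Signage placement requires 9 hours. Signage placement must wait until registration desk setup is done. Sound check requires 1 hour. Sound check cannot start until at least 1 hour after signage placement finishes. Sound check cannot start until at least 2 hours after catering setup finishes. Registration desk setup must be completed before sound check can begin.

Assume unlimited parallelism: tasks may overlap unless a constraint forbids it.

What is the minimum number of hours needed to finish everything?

Registration desk setup cannot begin until its own release at hour 1. It runs from hour 1 to 1 + 1 = hour 2.
After registration desk setup (finishes hour 2), catering setup can start at hour 2 and finishes at hour 9.
Signage placement waits on registration desk setup (finishes hour 2), so it starts at hour 2 and finishes at 2 + 9 = hour 11.
Sound check has to wait for signage placement (finishes hour 11, plus 1-hour gap → hour 12); catering setup (finishes hour 9, plus 2-hour gap → hour 11); registration desk setup (finishes hour 2). The latest of these is hour 12, so sound check runs hour 12 to 12 + 1 = hour 13.
All tasks are finished once the last one completes. Finish times: Registration desk setup at 2, Signage placement at 11, Catering setup at 9, Sound check at 13. The latest is hour 13.

13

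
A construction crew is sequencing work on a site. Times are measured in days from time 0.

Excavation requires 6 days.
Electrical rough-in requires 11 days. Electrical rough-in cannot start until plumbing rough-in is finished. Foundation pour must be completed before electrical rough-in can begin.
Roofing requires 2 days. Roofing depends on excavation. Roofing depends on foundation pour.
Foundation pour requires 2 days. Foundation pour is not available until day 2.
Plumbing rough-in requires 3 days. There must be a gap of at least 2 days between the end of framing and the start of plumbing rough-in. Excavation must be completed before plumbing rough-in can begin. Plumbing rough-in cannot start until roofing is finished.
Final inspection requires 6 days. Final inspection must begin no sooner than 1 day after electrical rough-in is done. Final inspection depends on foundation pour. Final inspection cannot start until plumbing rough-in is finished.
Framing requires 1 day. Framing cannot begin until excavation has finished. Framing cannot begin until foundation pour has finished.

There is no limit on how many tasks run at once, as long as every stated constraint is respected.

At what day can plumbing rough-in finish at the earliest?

After its own release at day 2, foundation pour can start at day 2 and finishes at day 4.
Excavation can start immediately at day 0; it finishes at day 6.
Roofing needs all of excavation (finishes day 6); foundation pour (finishes day 4). That puts its earliest start at day 6; it finishes at 6 + 2 = day 8.
For framing: excavation (finishes day 6); foundation pour (finishes day 4). Taking the maximum gives a start of day 6, and it finishes at 6 + 1 = day 7.
Plumbing rough-in cannot start until framing (finishes day 7, plus 2-day gap → day 9); excavation (finishes day 6); roofing (finishes day 8). The controlling bound is day 9, so plumbing rough-in finishes at 9 + 3 = day 12.

12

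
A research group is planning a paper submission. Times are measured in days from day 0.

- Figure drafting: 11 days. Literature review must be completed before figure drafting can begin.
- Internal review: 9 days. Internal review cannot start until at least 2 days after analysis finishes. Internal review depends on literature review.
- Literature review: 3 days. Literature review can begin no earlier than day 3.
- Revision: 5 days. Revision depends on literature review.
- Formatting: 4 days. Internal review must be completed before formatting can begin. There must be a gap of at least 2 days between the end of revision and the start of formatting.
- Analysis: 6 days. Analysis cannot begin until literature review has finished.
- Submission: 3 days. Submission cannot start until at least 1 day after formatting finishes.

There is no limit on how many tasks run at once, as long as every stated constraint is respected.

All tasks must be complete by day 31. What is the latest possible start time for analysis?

6

Submission must finish by day 31; it takes 3 days, so it must start by 31 − 3 = day 28.
Formatting feeds into submission (must start by day 28, minus 1-day gap → day 27); so formatting must finish by day 27 and therefore start by day 23.
Internal review must finish before formatting (must start by day 23). With a 9-day duration, internal review must start by 23 − 9 = day 14.
Analysis must finish before internal review (must start by day 14, minus 2-day gap → day 12). With a 6-day duration, analysis must start by 12 − 6 = day 6.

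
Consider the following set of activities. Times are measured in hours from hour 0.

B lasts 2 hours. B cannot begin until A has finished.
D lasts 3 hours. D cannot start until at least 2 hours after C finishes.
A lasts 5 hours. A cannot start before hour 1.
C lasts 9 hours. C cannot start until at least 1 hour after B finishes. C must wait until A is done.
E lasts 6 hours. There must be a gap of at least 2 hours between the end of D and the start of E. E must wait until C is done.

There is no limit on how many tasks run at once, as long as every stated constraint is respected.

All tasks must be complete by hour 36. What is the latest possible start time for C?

14

E must finish by hour 36; it takes 6 hours, so it must start by 36 − 6 = hour 30.
Since E (must start by hour 30, minus 2-hour gap → hour 28) depends on it, D must finish by hour 28. Backing off its 3-hour duration gives a latest start of hour 25.
For C: D (must start by hour 25, minus 2-hour gap → hour 23); E (must start by hour 30). The most restrictive is hour 23; with a 9-hour duration, C must start by hour 14.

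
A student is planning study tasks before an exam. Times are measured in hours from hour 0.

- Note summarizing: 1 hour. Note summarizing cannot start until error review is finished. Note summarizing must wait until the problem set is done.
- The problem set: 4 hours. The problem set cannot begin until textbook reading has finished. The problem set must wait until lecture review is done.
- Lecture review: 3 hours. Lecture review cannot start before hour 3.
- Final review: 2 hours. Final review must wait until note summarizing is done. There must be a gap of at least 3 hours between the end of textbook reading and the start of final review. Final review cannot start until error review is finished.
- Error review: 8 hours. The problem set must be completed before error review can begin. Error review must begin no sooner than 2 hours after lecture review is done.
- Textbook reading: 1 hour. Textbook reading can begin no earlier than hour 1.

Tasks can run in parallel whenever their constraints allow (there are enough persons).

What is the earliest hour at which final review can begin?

19

Lecture review cannot begin until its own release at hour 3. It runs from hour 3 to 3 + 3 = hour 6.
After its own release at hour 1, textbook reading can start at hour 1 and finishes at hour 2.
The problem set needs all of textbook reading (finishes hour 2); lecture review (finishes hour 6). That puts its earliest start at hour 6; it finishes at 6 + 4 = hour 10.
Error review needs all of the problem set (finishes hour 10); lecture review (finishes hour 6, plus 2-hour gap → hour 8). That puts its earliest start at hour 10; it finishes at 10 + 8 = hour 18.
Note summarizing needs all of error review (finishes hour 18); the problem set (finishes hour 10). That puts its earliest start at hour 18; it finishes at 18 + 1 = hour 19.
Final review waits on note summarizing (finishes hour 19); textbook reading (finishes hour 2, plus 3-hour gap → hour 5); error review (finishes hour 18). The latest of these is hour 19, which is the earliest final review can start.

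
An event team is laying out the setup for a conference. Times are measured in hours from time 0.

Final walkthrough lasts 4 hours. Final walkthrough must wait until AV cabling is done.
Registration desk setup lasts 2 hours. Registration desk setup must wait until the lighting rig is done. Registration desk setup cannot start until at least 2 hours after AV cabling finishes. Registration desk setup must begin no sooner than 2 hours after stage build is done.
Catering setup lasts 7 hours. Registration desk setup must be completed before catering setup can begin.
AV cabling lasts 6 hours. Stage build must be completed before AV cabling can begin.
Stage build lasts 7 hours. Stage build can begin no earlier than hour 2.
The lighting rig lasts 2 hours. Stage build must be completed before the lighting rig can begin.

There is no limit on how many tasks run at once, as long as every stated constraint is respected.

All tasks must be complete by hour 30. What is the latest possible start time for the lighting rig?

19

Nothing follows catering setup; the deadline of hour 30 is its only limit. It must start by 30 − 7 = hour 23.
Registration desk setup must finish before catering setup (must start by hour 23). With a 2-hour duration, registration desk setup must start by 23 − 2 = hour 21.
The lighting rig feeds into registration desk setup (must start by hour 21); so the lighting rig must finish by hour 21 and therefore start by hour 19.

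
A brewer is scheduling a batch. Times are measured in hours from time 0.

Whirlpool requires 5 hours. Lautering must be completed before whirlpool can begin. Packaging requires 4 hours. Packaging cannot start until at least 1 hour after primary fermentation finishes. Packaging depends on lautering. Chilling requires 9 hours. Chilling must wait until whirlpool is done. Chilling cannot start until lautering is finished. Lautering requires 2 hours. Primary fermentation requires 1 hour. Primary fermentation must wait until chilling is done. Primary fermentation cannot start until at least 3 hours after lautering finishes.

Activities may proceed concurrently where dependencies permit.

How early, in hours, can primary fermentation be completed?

Nothing blocks lautering, so it runs from hour 0 to hour 2.
Whirlpool cannot begin until lautering (finishes hour 2). It runs from hour 2 to 2 + 5 = hour 7.
For chilling: whirlpool (finishes hour 7); lautering (finishes hour 2). Taking the maximum gives a start of hour 7, and it finishes at 7 + 9 = hour 16.
Primary fermentation has to wait for chilling (finishes hour 16); lautering (finishes hour 2, plus 3-hour gap → hour 5). The latest of these is hour 16, so primary fermentation runs hour 16 to 16 + 1 = hour 17.

17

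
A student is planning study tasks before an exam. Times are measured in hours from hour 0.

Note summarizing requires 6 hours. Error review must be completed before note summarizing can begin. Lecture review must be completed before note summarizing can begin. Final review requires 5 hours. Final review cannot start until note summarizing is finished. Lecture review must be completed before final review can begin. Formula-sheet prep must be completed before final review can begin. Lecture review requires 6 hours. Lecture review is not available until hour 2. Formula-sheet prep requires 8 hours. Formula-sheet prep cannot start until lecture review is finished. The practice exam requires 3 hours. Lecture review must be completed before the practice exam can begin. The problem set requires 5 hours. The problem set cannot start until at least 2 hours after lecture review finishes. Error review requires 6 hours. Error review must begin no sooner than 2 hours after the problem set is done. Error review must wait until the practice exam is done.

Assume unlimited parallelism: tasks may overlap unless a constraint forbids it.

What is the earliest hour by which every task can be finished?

Lecture review waits on its own release at hour 2, so it starts at hour 2 and finishes at 2 + 6 = hour 8.
Formula-sheet prep waits on lecture review (finishes hour 8), so it starts at hour 8 and finishes at 8 + 8 = hour 16.
After lecture review (finishes hour 8), the practice exam can start at hour 8 and finishes at hour 11.
The problem set waits on lecture review (finishes hour 8, plus 2-hour gap → hour 10), so it starts at hour 10 and finishes at 10 + 5 = hour 15.
Error review needs all of the problem set (finishes hour 15, plus 2-hour gap → hour 17); the practice exam (finishes hour 11). That puts its earliest start at hour 17; it finishes at 17 + 6 = hour 23.
Note summarizing has to wait for error review (finishes hour 23); lecture review (finishes hour 8). The latest of these is hour 23, so note summarizing runs hour 23 to 23 + 6 = hour 29.
Final review has to wait for note summarizing (finishes hour 29); lecture review (finishes hour 8); formula-sheet prep (finishes hour 16). The latest of these is hour 29, so final review runs hour 29 to 29 + 5 = hour 34.
All tasks are finished once the last one completes. Finish times: Lecture review at 8, The problem set at 15, The practice exam at 11, Error review at 23, Note summarizing at 29, Formula-sheet prep at 16, Final review at 34. The latest is hour 34.

34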